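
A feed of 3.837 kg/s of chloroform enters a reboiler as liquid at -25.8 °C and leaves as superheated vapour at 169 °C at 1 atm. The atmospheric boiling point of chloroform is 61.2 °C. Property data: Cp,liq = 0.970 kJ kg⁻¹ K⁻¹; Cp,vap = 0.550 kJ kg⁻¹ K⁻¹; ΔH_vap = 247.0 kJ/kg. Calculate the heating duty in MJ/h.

liquid -25.8→61.2 °C: 84.39 kJ/kg
vaporisation at 61.2 °C: 247 kJ/kg
vapour 61.2→169 °C: 59.29 kJ/kg
Δh = 84.39 + 247 + 59.29 = 390.68 kJ/kg
Q = ṁ·Δh = 3.837 kg/s × 390.68 kJ/kg = 1499 kJ/s
|Q| = 1499 kW = 5396.5 MJ/h

Q = 5400 MJ/h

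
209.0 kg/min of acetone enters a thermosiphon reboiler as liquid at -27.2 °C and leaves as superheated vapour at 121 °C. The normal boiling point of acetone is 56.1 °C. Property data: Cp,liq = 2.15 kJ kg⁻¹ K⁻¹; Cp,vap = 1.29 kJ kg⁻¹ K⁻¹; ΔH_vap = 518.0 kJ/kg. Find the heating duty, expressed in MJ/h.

Q = 9790 MJ/h

liquid -27.2→56.1 °C: 179.09 kJ/kg
vaporisation at 56.1 °C: 518 kJ/kg
vapour 56.1→121 °C: 83.721 kJ/kg
Δh = 179.09 + 518 + 83.721 = 780.82 kJ/kg
Q = ṁ·Δh = 209.0 kg/min × 780.82 kJ/kg = 163190 kJ/min
|Q| = 2719.8 kW = 9791.4 MJ/h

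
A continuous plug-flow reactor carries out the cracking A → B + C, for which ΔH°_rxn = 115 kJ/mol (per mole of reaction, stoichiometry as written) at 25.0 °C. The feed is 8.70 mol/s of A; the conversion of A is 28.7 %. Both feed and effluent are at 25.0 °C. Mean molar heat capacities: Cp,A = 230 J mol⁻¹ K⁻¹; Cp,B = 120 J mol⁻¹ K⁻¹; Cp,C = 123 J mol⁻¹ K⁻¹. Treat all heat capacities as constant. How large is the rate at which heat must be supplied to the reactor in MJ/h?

Q_in = 1030 MJ/h

Extent of reaction ξ = 0.287 × 8.70 = 2.4969 mol/s
Reaction term: ξ·ΔH°_rxn = 2.4969 × 115 = 287.14 kJ/s
Q = ΔH = 287.14 kJ/s = 287.14 kW
Heat supplied = 1033.7 MJ/h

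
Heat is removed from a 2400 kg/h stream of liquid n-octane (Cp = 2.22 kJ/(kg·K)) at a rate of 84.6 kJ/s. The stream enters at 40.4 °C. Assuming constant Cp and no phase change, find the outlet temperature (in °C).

Q = 84.6 kJ/s = 304560 kJ/h
ΔT = Q/(ṁ·Cp) = 304560/(2400×2.22) = 57.162 K
T_out = 40.4 − 57.162 = -16.762 °C

T_out = -16.8 °C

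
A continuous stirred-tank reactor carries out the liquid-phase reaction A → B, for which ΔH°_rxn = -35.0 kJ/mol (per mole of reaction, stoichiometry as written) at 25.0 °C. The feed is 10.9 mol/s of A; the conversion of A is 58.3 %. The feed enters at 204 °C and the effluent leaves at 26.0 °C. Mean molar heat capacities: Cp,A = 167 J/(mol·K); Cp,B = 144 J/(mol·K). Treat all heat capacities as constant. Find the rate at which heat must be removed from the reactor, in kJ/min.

Extent of reaction ξ = 0.583 × 10.9 = 6.3547 mol/s
Reaction term: ξ·ΔH°_rxn = 6.3547 × -35.0 = -222.41 kJ/s
Sensible, feed 204→25 °C: -325.83 kJ/s
Outlet flows (mol/s): A 4.5453, B 6.3547
Sensible, products 25→26.0 °C: 1.6741 kJ/s
Q = ΔH = -546.57 kJ/s = -546.57 kW
Heat removed = 32794 kJ/min

Q_out = 32800 kJ/min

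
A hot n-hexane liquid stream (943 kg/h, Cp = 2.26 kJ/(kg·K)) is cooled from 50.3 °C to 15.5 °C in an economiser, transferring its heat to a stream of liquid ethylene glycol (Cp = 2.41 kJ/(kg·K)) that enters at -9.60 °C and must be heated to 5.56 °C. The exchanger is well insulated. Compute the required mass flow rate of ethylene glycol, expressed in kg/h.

ṁ_c = 2030 kg/h

Heat released by hot stream: Q = 943 × 2.26 × (50.3 − 15.5) = 74165 kJ/h
Energy balance on cold side (adiabatic exchanger): Q = ṁ_c·Cp_c·(T_c,out − T_c,in)
ṁ_c = 74165 / [2.41 × (5.56 − -9.60)] = 2029.9 kg/h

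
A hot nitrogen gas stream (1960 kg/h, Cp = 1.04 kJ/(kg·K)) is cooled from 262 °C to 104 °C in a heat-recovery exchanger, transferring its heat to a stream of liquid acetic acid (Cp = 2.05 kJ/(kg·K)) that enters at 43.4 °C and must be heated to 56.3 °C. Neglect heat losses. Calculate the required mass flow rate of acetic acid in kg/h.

Heat released by hot stream: Q = 1960 × 1.04 × (262 − 104) = 322070 kJ/h
Energy balance on cold side (adiabatic exchanger): Q = ṁ_c·Cp_c·(T_c,out − T_c,in)
ṁ_c = 322070 / [2.05 × (56.3 − 43.4)] = 12179 kg/h

ṁ_c = 12200 kg/h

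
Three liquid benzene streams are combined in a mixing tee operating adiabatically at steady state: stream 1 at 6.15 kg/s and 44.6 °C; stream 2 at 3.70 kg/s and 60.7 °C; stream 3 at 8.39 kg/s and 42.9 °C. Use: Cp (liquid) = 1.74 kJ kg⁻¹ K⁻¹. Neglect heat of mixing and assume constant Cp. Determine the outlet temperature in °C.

Energy balance with Q = 0: Σ ṁᵢCp,ᵢ(T_out − Tᵢ) = 0
T_out = Σ ṁᵢCp,ᵢTᵢ / Σ ṁᵢCp,ᵢ
      = 1494.3 / 31.738 = 47.084 °C

T_out = 47.1 °C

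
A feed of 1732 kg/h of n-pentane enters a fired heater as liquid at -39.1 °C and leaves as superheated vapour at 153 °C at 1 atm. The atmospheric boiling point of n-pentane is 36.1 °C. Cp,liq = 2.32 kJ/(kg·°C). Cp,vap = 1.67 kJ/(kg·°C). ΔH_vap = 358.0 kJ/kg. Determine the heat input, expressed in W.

liquid -39.1→36.1 °C: 174.46 kJ/kg
vaporisation at 36.1 °C: 358 kJ/kg
vapour 36.1→153 °C: 195.22 kJ/kg
Δh = 174.46 + 358 + 195.22 = 727.69 kJ/kg
Q = ṁ·Δh = 1732 kg/h × 727.69 kJ/kg = 1.2604e+06 kJ/h
|Q| = 350.1 kW = 350100 W

Q = 350000 W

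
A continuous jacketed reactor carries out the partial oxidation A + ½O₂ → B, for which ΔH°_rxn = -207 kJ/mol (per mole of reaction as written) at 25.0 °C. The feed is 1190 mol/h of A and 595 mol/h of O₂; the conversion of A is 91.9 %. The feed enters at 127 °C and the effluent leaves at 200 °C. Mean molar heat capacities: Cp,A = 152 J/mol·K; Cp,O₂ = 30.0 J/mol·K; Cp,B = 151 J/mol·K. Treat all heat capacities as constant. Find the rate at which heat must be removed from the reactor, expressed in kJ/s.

Extent of reaction ξ = 0.919 × 1190 = 1093.6 mol/h
Reaction term: ξ·ΔH°_rxn = 1093.6 × -207 = -226380 kJ/h
Sensible, feed 127→25 °C: -20270 kJ/h
Outlet flows (mol/h): A 96.39, O₂ 48.195, B 1093.6
Sensible, products 25→200 °C: 31716 kJ/h
Q = ΔH = -214930 kJ/h = -59.703 kW
Heat removed = 59.703 kJ/s

Q_out = 59.7 kJ/s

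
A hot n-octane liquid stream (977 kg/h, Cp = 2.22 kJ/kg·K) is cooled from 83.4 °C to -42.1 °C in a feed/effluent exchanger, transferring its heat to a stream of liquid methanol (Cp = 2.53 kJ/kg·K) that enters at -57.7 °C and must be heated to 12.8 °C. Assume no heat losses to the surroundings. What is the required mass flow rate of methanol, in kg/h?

ṁ_c = 1530 kg/h

Heat released by hot stream: Q = 977 × 2.22 × (83.4 − -42.1) = 272200 kJ/h
Energy balance on cold side (adiabatic exchanger): Q = ṁ_c·Cp_c·(T_c,out − T_c,in)
ṁ_c = 272200 / [2.53 × (12.8 − -57.7)] = 1526.1 kg/h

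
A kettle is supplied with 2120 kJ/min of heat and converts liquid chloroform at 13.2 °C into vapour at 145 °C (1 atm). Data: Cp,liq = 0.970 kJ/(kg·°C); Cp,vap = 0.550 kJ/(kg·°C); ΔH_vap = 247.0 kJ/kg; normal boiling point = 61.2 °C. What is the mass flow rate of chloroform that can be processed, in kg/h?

ṁ = 375 kg/h

Δh = 0.970×(61.2−13.2) + 247.0 + 0.550×(145−61.2) = 339.65 kJ/kg
Q = 2120 kJ/min = 35.333 kJ/s = 127200 kJ/h
ṁ = Q/Δh = 127200 / 339.65 = 374.5 kg/h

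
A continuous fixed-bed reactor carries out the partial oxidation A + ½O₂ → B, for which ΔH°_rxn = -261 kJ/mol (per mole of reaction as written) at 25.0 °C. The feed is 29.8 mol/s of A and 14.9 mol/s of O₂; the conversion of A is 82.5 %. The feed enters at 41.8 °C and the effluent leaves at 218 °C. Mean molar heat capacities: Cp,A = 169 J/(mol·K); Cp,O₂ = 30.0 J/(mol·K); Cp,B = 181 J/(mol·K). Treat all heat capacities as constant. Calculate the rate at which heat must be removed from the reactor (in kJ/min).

Q_out = 328000 kJ/min

Extent of reaction ξ = 0.825 × 29.8 = 24.585 mol/s
Reaction term: ξ·ΔH°_rxn = 24.585 × -261 = -6416.7 kJ/s
Sensible, feed 41.8→25 °C: -92.118 kJ/s
Outlet flows (mol/s): A 5.215, O₂ 2.6075, B 24.585
Sensible, products 25→218 °C: 1044 kJ/s
Q = ΔH = -5464.8 kJ/s = -5464.8 kW
Heat removed = 327890 kJ/min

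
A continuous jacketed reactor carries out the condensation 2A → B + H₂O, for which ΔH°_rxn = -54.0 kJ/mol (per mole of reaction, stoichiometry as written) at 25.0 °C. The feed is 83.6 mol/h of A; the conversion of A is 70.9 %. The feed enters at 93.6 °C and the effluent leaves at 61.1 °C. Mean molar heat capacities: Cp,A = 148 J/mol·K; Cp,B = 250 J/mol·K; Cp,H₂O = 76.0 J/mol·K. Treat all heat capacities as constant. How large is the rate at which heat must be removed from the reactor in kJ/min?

Extent of reaction ξ = 0.709 × 83.6 / 2 = 29.636 mol/h
Reaction term: ξ·ΔH°_rxn = 29.636 × -54.0 = -1600.4 kJ/h
Sensible, feed 93.6→25 °C: -848.77 kJ/h
Outlet flows (mol/h): A 24.328, B 29.636, H₂O 29.636
Sensible, products 25→61.1 °C: 478.75 kJ/h
Q = ΔH = -1970.4 kJ/h = -0.54733 kW
Heat removed = 32.84 kJ/min

Q_out = 32.8 kJ/min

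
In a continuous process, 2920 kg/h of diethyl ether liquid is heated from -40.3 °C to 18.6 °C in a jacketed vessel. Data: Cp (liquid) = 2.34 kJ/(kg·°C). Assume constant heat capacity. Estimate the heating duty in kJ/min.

Q = ṁ·Cp·ΔT = 2920 × 2.34 × (18.6 − -40.3) = 402450 kJ/h
Converting: 402450 / 3600 s = 111.79 kW
Heating duty = 6707.5 kJ/min

Q = 6710 kJ/min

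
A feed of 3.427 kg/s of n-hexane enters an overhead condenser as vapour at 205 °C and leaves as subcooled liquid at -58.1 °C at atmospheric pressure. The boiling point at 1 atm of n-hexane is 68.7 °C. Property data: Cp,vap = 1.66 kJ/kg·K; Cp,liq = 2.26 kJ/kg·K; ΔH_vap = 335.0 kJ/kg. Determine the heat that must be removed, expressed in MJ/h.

vapour 205→68.7 °C: -226.26 kJ/kg
condensation at 68.7 °C: -335 kJ/kg
liquid 68.7→-58.1 °C: -286.57 kJ/kg
Δh = -226.26 + -335 + -286.57 = -847.83 kJ/kg
Q = ṁ·Δh = 3.427 kg/s × -847.83 kJ/kg = -2905.5 kJ/s
|Q| = 2905.5 kW = 10460 MJ/h

Q_c = 10500 MJ/h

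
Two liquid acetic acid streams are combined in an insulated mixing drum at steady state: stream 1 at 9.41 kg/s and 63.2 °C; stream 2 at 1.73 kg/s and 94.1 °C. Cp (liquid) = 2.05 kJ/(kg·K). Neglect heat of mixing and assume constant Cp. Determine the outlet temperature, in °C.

No heat crosses the boundary, so H_out = H_in.
Σ ṁᵢCp,ᵢTᵢ = 9.41×2.05×63.2 + 1.73×2.05×94.1 = 1552.9
Σ ṁᵢCp,ᵢ = 9.41×2.05 + 1.73×2.05 = 22.837
T_out = 1552.9 / 22.837 = 67.999 °C

T_out = 68.0 °C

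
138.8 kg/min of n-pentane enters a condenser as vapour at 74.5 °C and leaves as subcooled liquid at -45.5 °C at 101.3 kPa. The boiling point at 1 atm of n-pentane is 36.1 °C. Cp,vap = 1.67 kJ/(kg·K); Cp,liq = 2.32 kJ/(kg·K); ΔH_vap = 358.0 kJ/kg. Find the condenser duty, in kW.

Q_c = 1410 kW

vapour 74.5→36.1 °C: -64.128 kJ/kg
condensation at 36.1 °C: -358 kJ/kg
liquid 36.1→-45.5 °C: -189.31 kJ/kg
Δh = -64.128 + -358 + -189.31 = -611.44 kJ/kg
Q = ṁ·Δh = 138.8 kg/min × -611.44 kJ/kg = -84868 kJ/min
|Q| = 1414.5 kW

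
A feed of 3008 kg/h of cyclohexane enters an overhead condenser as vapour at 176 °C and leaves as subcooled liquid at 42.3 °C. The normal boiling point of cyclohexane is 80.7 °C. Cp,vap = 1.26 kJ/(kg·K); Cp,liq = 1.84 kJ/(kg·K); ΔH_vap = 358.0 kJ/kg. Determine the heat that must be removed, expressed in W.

Q_c = 458000 W

vapour 176→80.7 °C: -120.08 kJ/kg
condensation at 80.7 °C: -358 kJ/kg
liquid 80.7→42.3 °C: -70.656 kJ/kg
Δh = -120.08 + -358 + -70.656 = -548.73 kJ/kg
Q = ṁ·Δh = 3008 kg/h × -548.73 kJ/kg = -1.6506e+06 kJ/h
|Q| = 458.5 kW = 458500 W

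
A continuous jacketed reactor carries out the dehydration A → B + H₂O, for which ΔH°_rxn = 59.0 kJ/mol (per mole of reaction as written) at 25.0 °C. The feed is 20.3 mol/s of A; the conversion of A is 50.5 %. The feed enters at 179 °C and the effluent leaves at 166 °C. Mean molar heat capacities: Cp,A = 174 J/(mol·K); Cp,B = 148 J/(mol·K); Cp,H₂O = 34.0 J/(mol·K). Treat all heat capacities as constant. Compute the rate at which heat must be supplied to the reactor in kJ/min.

Q_in = 34200 kJ/min

Extent of reaction ξ = 0.505 × 20.3 = 10.252 mol/s
Reaction term: ξ·ΔH°_rxn = 10.252 × 59.0 = 604.84 kJ/s
Sensible, feed 179→25 °C: -543.96 kJ/s
Outlet flows (mol/s): A 10.049, B 10.252, H₂O 10.252
Sensible, products 25→166 °C: 509.6 kJ/s
Q = ΔH = 570.48 kJ/s = 570.48 kW
Heat supplied = 34229 kJ/min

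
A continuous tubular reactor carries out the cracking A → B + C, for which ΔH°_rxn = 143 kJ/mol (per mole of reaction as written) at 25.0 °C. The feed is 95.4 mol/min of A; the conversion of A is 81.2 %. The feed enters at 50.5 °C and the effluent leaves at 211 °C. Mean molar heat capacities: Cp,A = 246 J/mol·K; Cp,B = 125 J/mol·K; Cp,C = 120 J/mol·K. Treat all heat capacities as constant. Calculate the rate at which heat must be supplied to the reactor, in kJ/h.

Q_in = 890000 kJ/h

Extent of reaction ξ = 0.812 × 95.4 = 77.465 mol/min
Reaction term: ξ·ΔH°_rxn = 77.465 × 143 = 11077 kJ/min
Sensible, feed 50.5→25 °C: -598.44 kJ/min
Outlet flows (mol/min): A 17.935, B 77.465, C 77.465
Sensible, products 25→211 °C: 4350.7 kJ/min
Q = ΔH = 14830 kJ/min = 247.16 kW
Heat supplied = 889780 kJ/h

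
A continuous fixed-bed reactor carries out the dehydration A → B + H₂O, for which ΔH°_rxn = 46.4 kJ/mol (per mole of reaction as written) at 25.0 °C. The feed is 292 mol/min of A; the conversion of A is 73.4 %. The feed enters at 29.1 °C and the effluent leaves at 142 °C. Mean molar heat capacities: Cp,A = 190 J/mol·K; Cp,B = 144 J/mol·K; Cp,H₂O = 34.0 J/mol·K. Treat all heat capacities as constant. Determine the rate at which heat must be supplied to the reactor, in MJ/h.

Extent of reaction ξ = 0.734 × 292 = 214.33 mol/min
Reaction term: ξ·ΔH°_rxn = 214.33 × 46.4 = 9944.8 kJ/min
Sensible, feed 29.1→25 °C: -227.47 kJ/min
Outlet flows (mol/min): A 77.672, B 214.33, H₂O 214.33
Sensible, products 25→142 °C: 6190.2 kJ/min
Q = ΔH = 15908 kJ/min = 265.13 kW
Heat supplied = 954.46 MJ/h

Q_in = 954 MJ/h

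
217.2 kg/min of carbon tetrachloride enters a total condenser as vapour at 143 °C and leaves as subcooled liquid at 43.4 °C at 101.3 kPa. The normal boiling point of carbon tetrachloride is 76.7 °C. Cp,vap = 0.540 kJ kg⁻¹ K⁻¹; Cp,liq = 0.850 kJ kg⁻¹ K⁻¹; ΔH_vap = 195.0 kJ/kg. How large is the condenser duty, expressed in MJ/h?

Q_c = 3380 MJ/h

vapour 143→76.7 °C: -35.802 kJ/kg
condensation at 76.7 °C: -195 kJ/kg
liquid 76.7→43.4 °C: -28.305 kJ/kg
Δh = -35.802 + -195 + -28.305 = -259.11 kJ/kg
Q = ṁ·Δh = 217.2 kg/min × -259.11 kJ/kg = -56278 kJ/min
|Q| = 937.97 kW = 3376.7 MJ/h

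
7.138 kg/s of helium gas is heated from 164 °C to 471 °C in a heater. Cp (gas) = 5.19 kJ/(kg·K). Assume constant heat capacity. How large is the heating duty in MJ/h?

Q = 40900 MJ/h

Q = ṁ·Cp·ΔT = 7.138 × 5.19 × (471 − 164) = 11373 kJ/s
Heating duty = 40943 MJ/h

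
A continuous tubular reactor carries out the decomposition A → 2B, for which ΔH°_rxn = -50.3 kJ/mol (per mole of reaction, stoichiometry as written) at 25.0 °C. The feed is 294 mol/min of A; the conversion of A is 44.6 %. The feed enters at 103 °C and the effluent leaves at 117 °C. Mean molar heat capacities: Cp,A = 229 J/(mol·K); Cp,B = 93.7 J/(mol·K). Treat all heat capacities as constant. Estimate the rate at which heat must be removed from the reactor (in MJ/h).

Q_out = 369 MJ/h

Extent of reaction ξ = 0.446 × 294 = 131.12 mol/min
Reaction term: ξ·ΔH°_rxn = 131.12 × -50.3 = -6595.5 kJ/min
Sensible, feed 103→25 °C: -5251.4 kJ/min
Outlet flows (mol/min): A 162.88, B 262.25
Sensible, products 25→117 °C: 5692.2 kJ/min
Q = ΔH = -6154.8 kJ/min = -102.58 kW
Heat removed = 369.29 MJ/h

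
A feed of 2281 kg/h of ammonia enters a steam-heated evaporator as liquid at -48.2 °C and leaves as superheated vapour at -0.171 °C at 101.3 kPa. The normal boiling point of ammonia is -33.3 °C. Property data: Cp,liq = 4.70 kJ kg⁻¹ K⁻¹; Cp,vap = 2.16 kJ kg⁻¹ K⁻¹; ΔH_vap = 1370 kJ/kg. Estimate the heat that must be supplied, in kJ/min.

liquid -48.2→-33.3 °C: 70.03 kJ/kg
vaporisation at -33.3 °C: 1370 kJ/kg
vapour -33.3→-0.171 °C: 71.559 kJ/kg
Δh = 70.03 + 1370 + 71.559 = 1511.6 kJ/kg
Q = ṁ·Δh = 2281 kg/h × 1511.6 kJ/kg = 3.4479e+06 kJ/h
|Q| = 957.76 kW = 57466 kJ/min

Q = 57500 kJ/min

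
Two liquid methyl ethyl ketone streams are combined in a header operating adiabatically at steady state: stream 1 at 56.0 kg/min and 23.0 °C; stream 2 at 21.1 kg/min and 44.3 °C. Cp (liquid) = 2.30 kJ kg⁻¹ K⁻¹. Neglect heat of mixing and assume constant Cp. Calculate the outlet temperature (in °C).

Adiabatic, steady state ⇒ Σ ṁᵢCp,ᵢ(T_out − Tᵢ) = 0
Σ ṁᵢCp,ᵢTᵢ = 56.0×2.30×23.0 + 21.1×2.30×44.3 = 5112.3
Σ ṁᵢCp,ᵢ = 56.0×2.30 + 21.1×2.30 = 177.33
T_out = 5112.3 / 177.33 = 28.829 °C

T_out = 28.8 °C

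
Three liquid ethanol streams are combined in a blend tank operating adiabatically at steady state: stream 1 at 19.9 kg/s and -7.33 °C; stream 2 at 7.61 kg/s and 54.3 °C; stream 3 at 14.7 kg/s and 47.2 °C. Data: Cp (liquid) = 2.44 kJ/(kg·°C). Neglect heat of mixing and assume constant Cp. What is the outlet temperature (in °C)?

T_out = 22.8 °C

Energy balance with Q = 0: Σ ṁᵢCp,ᵢ(T_out − Tᵢ) = 0
Σ ṁᵢCp,ᵢTᵢ = 19.9×2.44×-7.33 + 7.61×2.44×54.3 + 14.7×2.44×47.2 = 2345.3
Σ ṁᵢCp,ᵢ = 19.9×2.44 + 7.61×2.44 + 14.7×2.44 = 102.99
T_out = 2345.3 / 102.99 = 22.772 °C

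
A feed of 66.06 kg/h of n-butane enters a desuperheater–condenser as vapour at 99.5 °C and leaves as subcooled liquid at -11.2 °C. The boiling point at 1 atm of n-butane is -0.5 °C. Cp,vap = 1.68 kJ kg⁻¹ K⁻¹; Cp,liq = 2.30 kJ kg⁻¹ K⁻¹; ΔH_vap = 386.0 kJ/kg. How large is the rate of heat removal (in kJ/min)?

vapour 99.5→-0.5 °C: -168 kJ/kg
condensation at -0.5 °C: -386 kJ/kg
liquid -0.5→-11.2 °C: -24.61 kJ/kg
Δh = -168 + -386 + -24.61 = -578.61 kJ/kg
Q = ṁ·Δh = 66.06 kg/h × -578.61 kJ/kg = -38223 kJ/h
|Q| = 10.617 kW = 637.05 kJ/min

Q_c = 637 kJ/min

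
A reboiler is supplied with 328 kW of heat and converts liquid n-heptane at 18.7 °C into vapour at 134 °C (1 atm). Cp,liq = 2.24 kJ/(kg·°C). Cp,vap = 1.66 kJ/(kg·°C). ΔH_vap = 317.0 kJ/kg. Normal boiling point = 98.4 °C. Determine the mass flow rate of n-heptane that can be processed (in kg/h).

ṁ = 2130 kg/h

Δh = 2.24×(98.4−18.7) + 317.0 + 1.66×(134−98.4) = 554.62 kJ/kg
Q = 328 kW = 328 kJ/s = 1.1808e+06 kJ/h
ṁ = Q/Δh = 1.1808e+06 / 554.62 = 2129 kg/h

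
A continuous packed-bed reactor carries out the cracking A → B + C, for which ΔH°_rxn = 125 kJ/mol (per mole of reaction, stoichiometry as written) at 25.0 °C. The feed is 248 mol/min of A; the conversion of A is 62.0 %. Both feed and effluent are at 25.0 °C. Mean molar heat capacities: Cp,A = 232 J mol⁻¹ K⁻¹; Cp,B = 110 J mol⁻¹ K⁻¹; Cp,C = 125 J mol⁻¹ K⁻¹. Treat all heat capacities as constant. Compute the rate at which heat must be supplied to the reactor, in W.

Q_in = 320000 W

Extent of reaction ξ = 0.620 × 248 = 153.76 mol/min
Reaction term: ξ·ΔH°_rxn = 153.76 × 125 = 19220 kJ/min
Q = ΔH = 19220 kJ/min = 320.33 kW
Heat supplied = 320330 W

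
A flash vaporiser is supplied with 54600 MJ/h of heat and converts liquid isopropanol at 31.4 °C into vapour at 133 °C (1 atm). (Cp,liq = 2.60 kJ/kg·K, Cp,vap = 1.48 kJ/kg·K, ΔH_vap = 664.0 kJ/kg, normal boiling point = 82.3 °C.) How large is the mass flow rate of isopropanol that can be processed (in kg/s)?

ṁ = 17.4 kg/s

Δh = 2.60×(82.3−31.4) + 664.0 + 1.48×(133−82.3) = 871.38 kJ/kg
Q = 54600 MJ/h = 15167 kJ/s = 15167 kJ/s
ṁ = Q/Δh = 15167 / 871.38 = 17.405 kg/s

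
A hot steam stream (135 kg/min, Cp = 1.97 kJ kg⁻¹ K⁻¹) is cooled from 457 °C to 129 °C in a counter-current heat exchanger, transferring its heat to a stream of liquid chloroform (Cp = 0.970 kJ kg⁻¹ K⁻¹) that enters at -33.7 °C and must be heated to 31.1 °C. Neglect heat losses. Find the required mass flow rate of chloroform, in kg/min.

Heat released by hot stream: Q = 135 × 1.97 × (457 − 129) = 87232 kJ/min
Energy balance on cold side (adiabatic exchanger): Q = ṁ_c·Cp_c·(T_c,out − T_c,in)
ṁ_c = 87232 / [0.970 × (31.1 − -33.7)] = 1387.8 kg/min

ṁ_c = 1390 kg/min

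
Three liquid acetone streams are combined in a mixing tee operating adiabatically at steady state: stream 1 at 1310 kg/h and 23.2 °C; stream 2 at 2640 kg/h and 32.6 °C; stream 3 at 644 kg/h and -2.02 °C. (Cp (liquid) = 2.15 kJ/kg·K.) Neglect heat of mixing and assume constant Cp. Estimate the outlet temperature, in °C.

Energy balance with Q = 0: Σ ṁᵢCp,ᵢ(T_out − Tᵢ) = 0
Σ ṁᵢCp,ᵢTᵢ = 1310×2.15×23.2 + 2640×2.15×32.6 + 644×2.15×-2.02 = 247580
Σ ṁᵢCp,ᵢ = 1310×2.15 + 2640×2.15 + 644×2.15 = 9877.1
T_out = 247580 / 9877.1 = 25.066 °C

T_out = 25.1 °C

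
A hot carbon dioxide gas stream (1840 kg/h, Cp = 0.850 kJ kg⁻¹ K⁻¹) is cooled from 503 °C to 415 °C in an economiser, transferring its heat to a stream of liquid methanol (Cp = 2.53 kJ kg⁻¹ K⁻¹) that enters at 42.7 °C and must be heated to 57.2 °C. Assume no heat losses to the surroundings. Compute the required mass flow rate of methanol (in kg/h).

Heat released by hot stream: Q = 1840 × 0.850 × (503 − 415) = 137630 kJ/h
Energy balance on cold side (adiabatic exchanger): Q = ṁ_c·Cp_c·(T_c,out − T_c,in)
ṁ_c = 137630 / [2.53 × (57.2 − 42.7)] = 3751.7 kg/h

ṁ_c = 3750 kg/h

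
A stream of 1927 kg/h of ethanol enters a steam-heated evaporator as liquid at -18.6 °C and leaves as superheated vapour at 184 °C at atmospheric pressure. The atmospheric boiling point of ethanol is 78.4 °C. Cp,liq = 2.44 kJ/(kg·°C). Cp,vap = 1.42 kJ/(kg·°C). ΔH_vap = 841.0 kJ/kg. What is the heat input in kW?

liquid -18.6→78.4 °C: 236.68 kJ/kg
vaporisation at 78.4 °C: 841 kJ/kg
vapour 78.4→184 °C: 149.95 kJ/kg
Δh = 236.68 + 841 + 149.95 = 1227.6 kJ/kg
Q = ṁ·Δh = 1927 kg/h × 1227.6 kJ/kg = 2.3656e+06 kJ/h
|Q| = 657.12 kW

Q = 657 kW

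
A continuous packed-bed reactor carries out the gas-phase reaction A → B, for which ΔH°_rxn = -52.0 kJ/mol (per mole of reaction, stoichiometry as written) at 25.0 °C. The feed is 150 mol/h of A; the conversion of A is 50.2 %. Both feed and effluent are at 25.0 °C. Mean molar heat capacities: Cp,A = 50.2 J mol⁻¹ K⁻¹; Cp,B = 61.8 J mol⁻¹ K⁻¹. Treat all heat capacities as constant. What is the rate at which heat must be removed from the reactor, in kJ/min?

Q_out = 65.3 kJ/min

Extent of reaction ξ = 0.502 × 150 = 75.3 mol/h
Reaction term: ξ·ΔH°_rxn = 75.3 × -52.0 = -3915.6 kJ/h
Q = ΔH = -3915.6 kJ/h = -1.0877 kW
Heat removed = 65.26 kJ/min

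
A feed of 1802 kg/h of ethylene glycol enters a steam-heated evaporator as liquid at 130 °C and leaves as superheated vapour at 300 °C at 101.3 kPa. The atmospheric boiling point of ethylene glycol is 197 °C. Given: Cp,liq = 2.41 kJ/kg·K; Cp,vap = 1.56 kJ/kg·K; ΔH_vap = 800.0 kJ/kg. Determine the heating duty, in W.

liquid 130→197 °C: 161.47 kJ/kg
vaporisation at 197 °C: 800 kJ/kg
vapour 197→300 °C: 160.68 kJ/kg
Δh = 161.47 + 800 + 160.68 = 1122.2 kJ/kg
Q = ṁ·Δh = 1802 kg/h × 1122.2 kJ/kg = 2.0221e+06 kJ/h
|Q| = 561.7 kW = 561700 W

Q = 562000 W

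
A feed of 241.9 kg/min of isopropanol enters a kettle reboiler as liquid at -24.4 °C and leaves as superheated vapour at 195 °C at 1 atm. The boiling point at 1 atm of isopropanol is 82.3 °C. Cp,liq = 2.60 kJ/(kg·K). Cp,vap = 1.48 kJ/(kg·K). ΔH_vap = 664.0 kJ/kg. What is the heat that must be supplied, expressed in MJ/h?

Q = 16100 MJ/h

liquid -24.4→82.3 °C: 277.42 kJ/kg
vaporisation at 82.3 °C: 664 kJ/kg
vapour 82.3→195 °C: 166.8 kJ/kg
Δh = 277.42 + 664 + 166.8 = 1108.2 kJ/kg
Q = ṁ·Δh = 241.9 kg/min × 1108.2 kJ/kg = 268080 kJ/min
|Q| = 4468 kW = 16085 MJ/h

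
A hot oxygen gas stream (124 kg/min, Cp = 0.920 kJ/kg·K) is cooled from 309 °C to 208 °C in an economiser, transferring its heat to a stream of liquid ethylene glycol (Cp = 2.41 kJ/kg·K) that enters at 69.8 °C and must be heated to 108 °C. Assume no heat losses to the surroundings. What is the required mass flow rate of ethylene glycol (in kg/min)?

ṁ_c = 125 kg/min

Heat released by hot stream: Q = 124 × 0.920 × (309 − 208) = 11522 kJ/min
Energy balance on cold side (adiabatic exchanger): Q = ṁ_c·Cp_c·(T_c,out − T_c,in)
ṁ_c = 11522 / [2.41 × (108 − 69.8)] = 125.16 kg/min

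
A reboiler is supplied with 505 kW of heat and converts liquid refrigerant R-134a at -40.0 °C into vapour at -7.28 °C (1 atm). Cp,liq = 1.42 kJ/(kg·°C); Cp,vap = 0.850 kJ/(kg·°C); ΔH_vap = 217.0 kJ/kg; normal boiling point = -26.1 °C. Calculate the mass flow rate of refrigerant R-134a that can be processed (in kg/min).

ṁ = 120 kg/min

Δh = 1.42×(-26.1−-40.0) + 217.0 + 0.850×(-7.28−-26.1) = 252.74 kJ/kg
Q = 505 kW = 505 kJ/s = 30300 kJ/min
ṁ = Q/Δh = 30300 / 252.74 = 119.89 kg/min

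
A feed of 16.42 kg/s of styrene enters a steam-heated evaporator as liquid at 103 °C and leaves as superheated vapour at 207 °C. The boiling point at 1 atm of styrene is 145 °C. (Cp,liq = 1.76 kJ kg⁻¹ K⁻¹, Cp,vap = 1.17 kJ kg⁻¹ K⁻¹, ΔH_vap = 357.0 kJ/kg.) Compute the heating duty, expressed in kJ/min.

Q = 496000 kJ/min

liquid 103→145 °C: 73.92 kJ/kg
vaporisation at 145 °C: 357 kJ/kg
vapour 145→207 °C: 72.54 kJ/kg
Δh = 73.92 + 357 + 72.54 = 503.46 kJ/kg
Q = ṁ·Δh = 16.42 kg/s × 503.46 kJ/kg = 8266.8 kJ/s
|Q| = 8266.8 kW = 496010 kJ/min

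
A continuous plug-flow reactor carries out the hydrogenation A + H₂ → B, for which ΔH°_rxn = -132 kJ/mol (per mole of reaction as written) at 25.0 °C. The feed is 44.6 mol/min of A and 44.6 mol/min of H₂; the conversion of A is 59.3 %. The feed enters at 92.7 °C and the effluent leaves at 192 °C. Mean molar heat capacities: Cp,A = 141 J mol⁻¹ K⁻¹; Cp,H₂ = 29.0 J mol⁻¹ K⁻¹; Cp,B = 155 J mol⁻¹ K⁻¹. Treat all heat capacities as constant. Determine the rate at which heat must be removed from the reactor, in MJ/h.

Extent of reaction ξ = 0.593 × 44.6 = 26.448 mol/min
Reaction term: ξ·ΔH°_rxn = 26.448 × -132 = -3491.1 kJ/min
Sensible, feed 92.7→25 °C: -513.3 kJ/min
Outlet flows (mol/min): A 18.152, H₂ 18.152, B 26.448
Sensible, products 25→192 °C: 1199.9 kJ/min
Q = ΔH = -2804.5 kJ/min = -46.741 kW
Heat removed = 168.27 MJ/h

Q_out = 168 MJ/h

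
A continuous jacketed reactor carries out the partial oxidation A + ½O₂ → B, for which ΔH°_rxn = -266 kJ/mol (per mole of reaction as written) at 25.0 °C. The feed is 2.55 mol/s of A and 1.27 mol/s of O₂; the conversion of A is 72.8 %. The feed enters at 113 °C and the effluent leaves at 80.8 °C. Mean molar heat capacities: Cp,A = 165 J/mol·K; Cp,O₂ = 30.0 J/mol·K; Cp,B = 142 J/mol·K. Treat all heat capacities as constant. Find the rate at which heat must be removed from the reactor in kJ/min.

Extent of reaction ξ = 0.728 × 2.55 = 1.8564 mol/s
Reaction term: ξ·ΔH°_rxn = 1.8564 × -266 = -493.8 kJ/s
Sensible, feed 113→25 °C: -40.379 kJ/s
Outlet flows (mol/s): A 0.6936, O₂ 0.3418, B 1.8564
Sensible, products 25→80.8 °C: 21.668 kJ/s
Q = ΔH = -512.51 kJ/s = -512.51 kW
Heat removed = 30751 kJ/min

Q_out = 30800 kJ/min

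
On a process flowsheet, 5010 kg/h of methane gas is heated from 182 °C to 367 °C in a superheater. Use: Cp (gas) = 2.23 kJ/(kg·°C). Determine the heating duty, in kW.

Q = ṁ·Cp·ΔT = 5010 × 2.23 × (367 − 182) = 2.0669e+06 kJ/h
Converting: 2.0669e+06 / 3600 s = 574.13 kW

Q = 574 kW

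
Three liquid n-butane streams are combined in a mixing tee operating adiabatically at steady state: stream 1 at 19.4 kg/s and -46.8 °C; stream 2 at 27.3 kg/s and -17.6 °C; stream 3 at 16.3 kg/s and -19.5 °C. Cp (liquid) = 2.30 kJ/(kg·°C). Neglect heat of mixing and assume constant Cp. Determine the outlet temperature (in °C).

Adiabatic, steady state ⇒ Σ ṁᵢCp,ᵢ(T_out − Tᵢ) = 0
Σ ṁᵢCp,ᵢTᵢ = 19.4×2.30×-46.8 + 27.3×2.30×-17.6 + 16.3×2.30×-19.5 = -3924.4
Σ ṁᵢCp,ᵢ = 19.4×2.30 + 27.3×2.30 + 16.3×2.30 = 144.9
T_out = -3924.4 / 144.9 = -27.083 °C

T_out = -27.1 °C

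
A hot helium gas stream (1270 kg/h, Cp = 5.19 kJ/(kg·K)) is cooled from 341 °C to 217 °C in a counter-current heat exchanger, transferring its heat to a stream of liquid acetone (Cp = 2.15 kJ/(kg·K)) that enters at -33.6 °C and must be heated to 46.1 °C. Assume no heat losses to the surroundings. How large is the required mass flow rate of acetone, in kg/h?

ṁ_c = 4770 kg/h

Heat released by hot stream: Q = 1270 × 5.19 × (341 − 217) = 817320 kJ/h
Energy balance on cold side (adiabatic exchanger): Q = ṁ_c·Cp_c·(T_c,out − T_c,in)
ṁ_c = 817320 / [2.15 × (46.1 − -33.6)] = 4769.8 kg/h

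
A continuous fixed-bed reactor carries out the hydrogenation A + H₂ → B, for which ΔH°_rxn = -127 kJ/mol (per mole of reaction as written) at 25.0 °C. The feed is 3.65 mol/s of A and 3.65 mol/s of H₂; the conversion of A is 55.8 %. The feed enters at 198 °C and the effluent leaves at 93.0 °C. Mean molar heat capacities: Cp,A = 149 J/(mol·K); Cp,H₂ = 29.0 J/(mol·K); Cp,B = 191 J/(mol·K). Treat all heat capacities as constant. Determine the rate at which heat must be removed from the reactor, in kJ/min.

Extent of reaction ξ = 0.558 × 3.65 = 2.0367 mol/s
Reaction term: ξ·ΔH°_rxn = 2.0367 × -127 = -258.66 kJ/s
Sensible, feed 198→25 °C: -112.4 kJ/s
Outlet flows (mol/s): A 1.6133, H₂ 1.6133, B 2.0367
Sensible, products 25→93.0 °C: 45.98 kJ/s
Q = ΔH = -325.08 kJ/s = -325.08 kW
Heat removed = 19505 kJ/min

Q_out = 19500 kJ/min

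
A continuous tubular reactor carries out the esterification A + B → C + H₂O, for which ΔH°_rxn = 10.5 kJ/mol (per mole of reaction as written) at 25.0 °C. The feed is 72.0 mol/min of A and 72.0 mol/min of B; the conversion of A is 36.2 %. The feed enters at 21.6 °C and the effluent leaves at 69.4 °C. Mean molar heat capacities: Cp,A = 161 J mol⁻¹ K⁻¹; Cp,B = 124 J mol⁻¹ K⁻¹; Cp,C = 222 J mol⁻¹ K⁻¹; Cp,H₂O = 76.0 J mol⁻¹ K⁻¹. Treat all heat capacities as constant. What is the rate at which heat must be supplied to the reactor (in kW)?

Q_in = 21.2 kW

Extent of reaction ξ = 0.362 × 72.0 = 26.064 mol/min
Reaction term: ξ·ΔH°_rxn = 26.064 × 10.5 = 273.67 kJ/min
Sensible, feed 21.6→25 °C: 69.768 kJ/min
Outlet flows (mol/min): A 45.936, B 45.936, C 26.064, H₂O 26.064
Sensible, products 25→69.4 °C: 926.13 kJ/min
Q = ΔH = 1269.6 kJ/min = 21.16 kW
Heat supplied = 21.16 kW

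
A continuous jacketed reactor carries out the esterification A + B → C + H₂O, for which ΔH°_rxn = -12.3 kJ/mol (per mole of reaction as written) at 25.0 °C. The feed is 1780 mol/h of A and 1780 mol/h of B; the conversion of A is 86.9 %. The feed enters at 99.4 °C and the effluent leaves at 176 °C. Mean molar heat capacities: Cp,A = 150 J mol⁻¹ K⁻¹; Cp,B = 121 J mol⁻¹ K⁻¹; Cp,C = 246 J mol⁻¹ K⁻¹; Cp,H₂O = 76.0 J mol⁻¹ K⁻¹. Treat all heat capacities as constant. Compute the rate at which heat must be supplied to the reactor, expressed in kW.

Q_in = 8.29 kW

Extent of reaction ξ = 0.869 × 1780 = 1546.8 mol/h
Reaction term: ξ·ΔH°_rxn = 1546.8 × -12.3 = -19026 kJ/h
Sensible, feed 99.4→25 °C: -35889 kJ/h
Outlet flows (mol/h): A 233.18, B 233.18, C 1546.8, H₂O 1546.8
Sensible, products 25→176 °C: 84751 kJ/h
Q = ΔH = 29836 kJ/h = 8.2879 kW
Heat supplied = 8.2879 kW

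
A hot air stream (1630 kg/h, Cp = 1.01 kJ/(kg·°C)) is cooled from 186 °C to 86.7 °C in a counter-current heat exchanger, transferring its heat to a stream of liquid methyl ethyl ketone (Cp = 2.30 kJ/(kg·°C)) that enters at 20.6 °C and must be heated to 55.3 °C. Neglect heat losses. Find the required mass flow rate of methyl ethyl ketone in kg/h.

Heat released by hot stream: Q = 1630 × 1.01 × (186 − 86.7) = 163480 kJ/h
Energy balance on cold side (adiabatic exchanger): Q = ṁ_c·Cp_c·(T_c,out − T_c,in)
ṁ_c = 163480 / [2.30 × (55.3 − 20.6)] = 2048.3 kg/h

ṁ_c = 2050 kg/h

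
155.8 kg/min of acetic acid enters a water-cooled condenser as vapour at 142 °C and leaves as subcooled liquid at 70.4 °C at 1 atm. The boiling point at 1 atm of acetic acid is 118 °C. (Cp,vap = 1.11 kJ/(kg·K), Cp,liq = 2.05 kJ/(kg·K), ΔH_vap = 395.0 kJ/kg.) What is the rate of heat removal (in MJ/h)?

vapour 142→118 °C: -26.64 kJ/kg
condensation at 118 °C: -395 kJ/kg
liquid 118→70.4 °C: -97.58 kJ/kg
Δh = -26.64 + -395 + -97.58 = -519.22 kJ/kg
Q = ṁ·Δh = 155.8 kg/min × -519.22 kJ/kg = -80894 kJ/min
|Q| = 1348.2 kW = 4853.7 MJ/h

Q_c = 4850 MJ/h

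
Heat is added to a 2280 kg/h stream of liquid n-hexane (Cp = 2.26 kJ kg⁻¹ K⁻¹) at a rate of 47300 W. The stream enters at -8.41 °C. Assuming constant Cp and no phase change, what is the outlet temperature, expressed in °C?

T_out = 24.6 °C

Q = 47300 W = 170280 kJ/h
ΔT = Q/(ṁ·Cp) = 170280/(2280×2.26) = 33.046 K
T_out = -8.41 + 33.046 = 24.636 °C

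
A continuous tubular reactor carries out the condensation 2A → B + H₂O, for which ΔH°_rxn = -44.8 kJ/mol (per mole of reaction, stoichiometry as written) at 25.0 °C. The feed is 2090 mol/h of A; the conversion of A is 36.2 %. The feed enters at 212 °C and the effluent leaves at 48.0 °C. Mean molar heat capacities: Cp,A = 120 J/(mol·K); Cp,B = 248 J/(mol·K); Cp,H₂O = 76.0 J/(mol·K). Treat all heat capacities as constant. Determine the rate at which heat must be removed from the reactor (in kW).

Extent of reaction ξ = 0.362 × 2090 / 2 = 378.29 mol/h
Reaction term: ξ·ΔH°_rxn = 378.29 × -44.8 = -16947 kJ/h
Sensible, feed 212→25 °C: -46900 kJ/h
Outlet flows (mol/h): A 1333.4, B 378.29, H₂O 378.29
Sensible, products 25→48.0 °C: 6499.3 kJ/h
Q = ΔH = -57348 kJ/h = -15.93 kW
Heat removed = 15.93 kW

Q_out = 15.9 kW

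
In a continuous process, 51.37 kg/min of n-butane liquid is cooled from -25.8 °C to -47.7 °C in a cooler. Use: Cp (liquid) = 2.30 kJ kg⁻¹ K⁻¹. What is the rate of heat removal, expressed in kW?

Q = ṁ·Cp·ΔT = 51.37 × 2.30 × (-47.7 − -25.8) = -2587.5 kJ/min
Converting: 2587.5 / 60 s = 43.125 kW

Q_c = 43.1 kW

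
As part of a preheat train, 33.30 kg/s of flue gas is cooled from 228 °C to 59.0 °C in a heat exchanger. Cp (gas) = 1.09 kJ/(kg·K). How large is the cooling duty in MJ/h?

Q = ṁ·Cp·ΔT = 33.30 × 1.09 × (59.0 − 228) = -6134.2 kJ/s
Cooling duty = 22083 MJ/h

Q_c = 22100 MJ/h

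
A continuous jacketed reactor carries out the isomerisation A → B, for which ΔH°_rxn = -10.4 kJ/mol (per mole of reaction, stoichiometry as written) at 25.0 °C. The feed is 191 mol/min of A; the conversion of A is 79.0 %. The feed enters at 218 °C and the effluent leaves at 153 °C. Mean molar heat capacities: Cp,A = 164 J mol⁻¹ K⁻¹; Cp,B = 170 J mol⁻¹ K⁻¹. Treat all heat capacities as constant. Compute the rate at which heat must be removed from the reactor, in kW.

Q_out = 58.2 kW

Extent of reaction ξ = 0.790 × 191 = 150.89 mol/min
Reaction term: ξ·ΔH°_rxn = 150.89 × -10.4 = -1569.3 kJ/min
Sensible, feed 218→25 °C: -6045.5 kJ/min
Outlet flows (mol/min): A 40.11, B 150.89
Sensible, products 25→153 °C: 4125.4 kJ/min
Q = ΔH = -3489.4 kJ/min = -58.157 kW
Heat removed = 58.157 kW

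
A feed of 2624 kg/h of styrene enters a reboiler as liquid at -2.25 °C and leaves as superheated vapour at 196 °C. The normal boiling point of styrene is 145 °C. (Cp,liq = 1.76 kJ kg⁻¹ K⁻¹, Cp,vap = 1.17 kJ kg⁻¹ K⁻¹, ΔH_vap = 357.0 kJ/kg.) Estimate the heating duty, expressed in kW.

Q = 493 kW

liquid -2.25→145 °C: 259.16 kJ/kg
vaporisation at 145 °C: 357 kJ/kg
vapour 145→196 °C: 59.67 kJ/kg
Δh = 259.16 + 357 + 59.67 = 675.83 kJ/kg
Q = ṁ·Δh = 2624 kg/h × 675.83 kJ/kg = 1.7734e+06 kJ/h
|Q| = 492.6 kW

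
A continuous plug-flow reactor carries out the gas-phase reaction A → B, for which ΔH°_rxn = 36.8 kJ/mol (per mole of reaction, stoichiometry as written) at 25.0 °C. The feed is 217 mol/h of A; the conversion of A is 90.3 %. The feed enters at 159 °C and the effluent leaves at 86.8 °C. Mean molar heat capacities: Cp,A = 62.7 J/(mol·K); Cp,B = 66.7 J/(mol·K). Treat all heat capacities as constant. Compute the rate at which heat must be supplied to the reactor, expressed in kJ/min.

Q_in = 105 kJ/min

Extent of reaction ξ = 0.903 × 217 = 195.95 mol/h
Reaction term: ξ·ΔH°_rxn = 195.95 × 36.8 = 7211 kJ/h
Sensible, feed 159→25 °C: -1823.2 kJ/h
Outlet flows (mol/h): A 21.049, B 195.95
Sensible, products 25→86.8 °C: 889.28 kJ/h
Q = ΔH = 6277.1 kJ/h = 1.7436 kW
Heat supplied = 104.62 kJ/min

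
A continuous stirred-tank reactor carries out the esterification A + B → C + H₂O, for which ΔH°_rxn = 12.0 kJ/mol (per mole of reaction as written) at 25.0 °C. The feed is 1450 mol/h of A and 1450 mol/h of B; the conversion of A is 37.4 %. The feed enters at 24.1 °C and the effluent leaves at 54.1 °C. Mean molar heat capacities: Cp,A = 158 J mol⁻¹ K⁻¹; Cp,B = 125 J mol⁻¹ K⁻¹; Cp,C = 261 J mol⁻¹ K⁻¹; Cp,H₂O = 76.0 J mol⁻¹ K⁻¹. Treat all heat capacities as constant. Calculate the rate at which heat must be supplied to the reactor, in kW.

Extent of reaction ξ = 0.374 × 1450 = 542.3 mol/h
Reaction term: ξ·ΔH°_rxn = 542.3 × 12.0 = 6507.6 kJ/h
Sensible, feed 24.1→25 °C: 369.31 kJ/h
Outlet flows (mol/h): A 907.7, B 907.7, C 542.3, H₂O 542.3
Sensible, products 25→54.1 °C: 12793 kJ/h
Q = ΔH = 19670 kJ/h = 5.464 kW
Heat supplied = 5.464 kW

Q_in = 5.46 kW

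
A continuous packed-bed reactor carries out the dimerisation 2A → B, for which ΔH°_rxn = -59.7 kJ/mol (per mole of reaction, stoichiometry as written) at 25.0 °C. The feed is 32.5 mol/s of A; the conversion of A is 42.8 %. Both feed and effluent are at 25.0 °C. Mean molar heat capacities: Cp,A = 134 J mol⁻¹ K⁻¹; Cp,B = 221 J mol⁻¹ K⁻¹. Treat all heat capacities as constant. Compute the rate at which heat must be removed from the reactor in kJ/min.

Q_out = 24900 kJ/min

Extent of reaction ξ = 0.428 × 32.5 / 2 = 6.955 mol/s
Reaction term: ξ·ΔH°_rxn = 6.955 × -59.7 = -415.21 kJ/s
Q = ΔH = -415.21 kJ/s = -415.21 kW
Heat removed = 24913 kJ/min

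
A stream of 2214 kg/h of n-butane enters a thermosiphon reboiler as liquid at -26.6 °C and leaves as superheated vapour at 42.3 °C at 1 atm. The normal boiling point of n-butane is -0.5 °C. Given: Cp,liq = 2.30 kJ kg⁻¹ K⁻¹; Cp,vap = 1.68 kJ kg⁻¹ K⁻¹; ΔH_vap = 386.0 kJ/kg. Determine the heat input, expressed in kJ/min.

liquid -26.6→-0.5 °C: 60.03 kJ/kg
vaporisation at -0.5 °C: 386 kJ/kg
vapour -0.5→42.3 °C: 71.904 kJ/kg
Δh = 60.03 + 386 + 71.904 = 517.93 kJ/kg
Q = ṁ·Δh = 2214 kg/h × 517.93 kJ/kg = 1.1467e+06 kJ/h
|Q| = 318.53 kW = 19112 kJ/min

Q = 19100 kJ/min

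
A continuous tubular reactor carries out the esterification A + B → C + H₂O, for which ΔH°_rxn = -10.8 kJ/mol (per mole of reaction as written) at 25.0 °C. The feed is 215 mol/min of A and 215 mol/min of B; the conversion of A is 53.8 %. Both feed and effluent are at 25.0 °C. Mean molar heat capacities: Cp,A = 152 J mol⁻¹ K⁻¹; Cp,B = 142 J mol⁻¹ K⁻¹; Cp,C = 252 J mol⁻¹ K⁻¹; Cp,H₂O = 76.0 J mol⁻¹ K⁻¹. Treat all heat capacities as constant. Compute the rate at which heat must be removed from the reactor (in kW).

Extent of reaction ξ = 0.538 × 215 = 115.67 mol/min
Reaction term: ξ·ΔH°_rxn = 115.67 × -10.8 = -1249.2 kJ/min
Q = ΔH = -1249.2 kJ/min = -20.821 kW
Heat removed = 20.821 kW

Q_out = 20.8 kW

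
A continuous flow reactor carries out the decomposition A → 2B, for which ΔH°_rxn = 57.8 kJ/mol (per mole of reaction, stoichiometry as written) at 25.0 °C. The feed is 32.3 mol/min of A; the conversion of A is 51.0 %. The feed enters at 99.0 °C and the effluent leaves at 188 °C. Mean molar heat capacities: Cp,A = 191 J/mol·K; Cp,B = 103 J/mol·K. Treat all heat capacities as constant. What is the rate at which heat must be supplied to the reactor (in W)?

Q_in = 25700 W

Extent of reaction ξ = 0.510 × 32.3 = 16.473 mol/min
Reaction term: ξ·ΔH°_rxn = 16.473 × 57.8 = 952.14 kJ/min
Sensible, feed 99.0→25 °C: -456.53 kJ/min
Outlet flows (mol/min): A 15.827, B 32.946
Sensible, products 25→188 °C: 1045.9 kJ/min
Q = ΔH = 1541.5 kJ/min = 25.691 kW
Heat supplied = 25691 W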